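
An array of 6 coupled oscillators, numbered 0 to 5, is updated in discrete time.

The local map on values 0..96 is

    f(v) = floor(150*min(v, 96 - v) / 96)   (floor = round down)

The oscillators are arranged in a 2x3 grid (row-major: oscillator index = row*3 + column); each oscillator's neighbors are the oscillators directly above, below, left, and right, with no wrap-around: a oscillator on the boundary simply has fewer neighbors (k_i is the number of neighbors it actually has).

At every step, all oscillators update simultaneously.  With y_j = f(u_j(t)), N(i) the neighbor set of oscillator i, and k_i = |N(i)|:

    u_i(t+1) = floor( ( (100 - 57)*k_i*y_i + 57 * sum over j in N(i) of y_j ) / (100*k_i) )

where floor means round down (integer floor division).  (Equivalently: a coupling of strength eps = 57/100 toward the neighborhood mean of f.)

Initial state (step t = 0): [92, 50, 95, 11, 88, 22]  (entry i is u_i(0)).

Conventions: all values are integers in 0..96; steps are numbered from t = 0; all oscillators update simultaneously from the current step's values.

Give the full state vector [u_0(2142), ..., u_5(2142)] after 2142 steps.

Answer: [40, 43, 48, 40, 43, 48]
Key observation: The state at step 21, [71, 67, 62, 71, 67, 62], reappears at step 33: the system is in a cycle of period 12 from step 21 on.  Therefore the state at step 2142 equals the state at step 21 + ((2142 - 21) mod 12) = 30, which is [40, 43, 48, 40, 43, 48].

Derivation:
t=0: [92, 50, 95, 11, 88, 22]
t=1: [27, 34, 30, 12, 28, 18]
t=2: [38, 47, 42, 31, 37, 37]
t=3: [59, 65, 65, 53, 58, 59]
t=4: [57, 51, 50, 61, 58, 55]
t=5: [61, 66, 68, 57, 61, 64]
t=6: [53, 48, 45, 56, 52, 49]
t=7: [67, 71, 72, 65, 69, 70]
t=8: [44, 40, 38, 45, 42, 39]
t=9: [66, 63, 60, 68, 64, 61]
t=10: [46, 50, 54, 45, 49, 53]
t=11: [70, 70, 67, 71, 70, 68]
t=12: [39, 40, 43, 39, 40, 42]
t=13: [60, 62, 65, 60, 62, 64]
t=14: [55, 52, 49, 55, 53, 50]
t=15: [65, 68, 71, 64, 67, 70]
t=16: [47, 43, 40, 48, 44, 41]
t=17: [71, 67, 63, 72, 68, 64]
t=18: [40, 44, 49, 39, 43, 48]
t=19: [63, 67, 72, 62, 67, 72]
t=20: [49, 44, 39, 50, 45, 39]
t=21: [71, 67, 62, 71, 67, 62]
t=22: [40, 45, 50, 40, 45, 50]
t=23: [64, 68, 70, 64, 68, 70]
t=24: [48, 43, 40, 48, 43, 40]
t=25: [72, 67, 63, 72, 67, 63]
t=26: [39, 44, 49, 39, 44, 49]
t=27: [62, 67, 71, 62, 67, 71]
t=28: [50, 45, 40, 50, 45, 40]
t=29: [70, 68, 64, 70, 68, 64]
t=30: [40, 43, 48, 40, 43, 48]
t=31: [63, 67, 72, 63, 67, 72]
t=32: [49, 44, 39, 49, 44, 39]
t=33: [71, 67, 62, 71, 67, 62]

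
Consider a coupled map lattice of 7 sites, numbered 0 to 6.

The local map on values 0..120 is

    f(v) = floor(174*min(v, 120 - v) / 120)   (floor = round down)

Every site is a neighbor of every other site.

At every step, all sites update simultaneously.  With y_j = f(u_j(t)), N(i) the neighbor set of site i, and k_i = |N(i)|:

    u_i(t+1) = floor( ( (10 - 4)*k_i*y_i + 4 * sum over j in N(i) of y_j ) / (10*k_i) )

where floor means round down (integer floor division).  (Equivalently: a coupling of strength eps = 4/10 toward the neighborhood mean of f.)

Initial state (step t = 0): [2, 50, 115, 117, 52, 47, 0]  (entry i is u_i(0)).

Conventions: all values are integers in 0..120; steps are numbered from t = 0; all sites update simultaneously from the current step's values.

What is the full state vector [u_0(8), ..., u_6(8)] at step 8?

Answer: [81, 79, 82, 81, 79, 78, 81]

Derivation:
t=0: [2, 50, 115, 117, 52, 47, 0]
t=1: [16, 53, 18, 17, 55, 51, 15]
t=2: [33, 62, 35, 34, 63, 60, 32]
t=3: [54, 74, 56, 55, 73, 76, 54]
t=4: [75, 69, 77, 76, 70, 67, 75]
t=5: [66, 70, 64, 65, 70, 72, 66]
t=6: [76, 73, 78, 77, 73, 72, 76]
t=7: [63, 66, 62, 63, 66, 67, 63]
t=8: [81, 79, 82, 81, 79, 78, 81]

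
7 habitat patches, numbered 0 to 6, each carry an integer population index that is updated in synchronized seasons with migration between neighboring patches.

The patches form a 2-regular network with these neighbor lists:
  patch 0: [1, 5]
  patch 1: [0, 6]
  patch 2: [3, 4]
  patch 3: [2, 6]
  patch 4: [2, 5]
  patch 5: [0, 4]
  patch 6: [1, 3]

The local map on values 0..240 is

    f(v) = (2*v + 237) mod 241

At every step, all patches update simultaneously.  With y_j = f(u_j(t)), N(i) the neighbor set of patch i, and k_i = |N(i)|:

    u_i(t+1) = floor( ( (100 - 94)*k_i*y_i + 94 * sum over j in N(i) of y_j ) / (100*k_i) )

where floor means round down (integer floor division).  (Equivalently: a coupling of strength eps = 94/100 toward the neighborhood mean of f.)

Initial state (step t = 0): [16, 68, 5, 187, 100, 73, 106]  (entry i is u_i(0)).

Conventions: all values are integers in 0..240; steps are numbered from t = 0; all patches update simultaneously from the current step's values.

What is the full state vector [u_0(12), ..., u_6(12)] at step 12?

Simulating step by step:
t=0: [16, 68, 5, 187, 100, 73, 106]
t=1: [130, 118, 153, 108, 81, 113, 135]
t=2: [214, 32, 177, 53, 142, 94, 210]
t=3: [125, 171, 72, 139, 140, 115, 86]
t=4: [152, 87, 40, 146, 174, 32, 71]
t=5: [111, 102, 75, 103, 70, 79, 110]
t=6: [179, 215, 167, 182, 149, 175, 201]
t=7: [143, 138, 86, 122, 94, 84, 152]
t=8: [94, 48, 209, 121, 167, 115, 130]
t=9: [160, 99, 164, 102, 192, 141, 156]
t=10: [113, 78, 164, 82, 64, 102, 189]
t=11: [178, 175, 138, 111, 140, 174, 154]
t=12: [104, 88, 120, 57, 65, 74, 155]

Answer: [104, 88, 120, 57, 65, 74, 155]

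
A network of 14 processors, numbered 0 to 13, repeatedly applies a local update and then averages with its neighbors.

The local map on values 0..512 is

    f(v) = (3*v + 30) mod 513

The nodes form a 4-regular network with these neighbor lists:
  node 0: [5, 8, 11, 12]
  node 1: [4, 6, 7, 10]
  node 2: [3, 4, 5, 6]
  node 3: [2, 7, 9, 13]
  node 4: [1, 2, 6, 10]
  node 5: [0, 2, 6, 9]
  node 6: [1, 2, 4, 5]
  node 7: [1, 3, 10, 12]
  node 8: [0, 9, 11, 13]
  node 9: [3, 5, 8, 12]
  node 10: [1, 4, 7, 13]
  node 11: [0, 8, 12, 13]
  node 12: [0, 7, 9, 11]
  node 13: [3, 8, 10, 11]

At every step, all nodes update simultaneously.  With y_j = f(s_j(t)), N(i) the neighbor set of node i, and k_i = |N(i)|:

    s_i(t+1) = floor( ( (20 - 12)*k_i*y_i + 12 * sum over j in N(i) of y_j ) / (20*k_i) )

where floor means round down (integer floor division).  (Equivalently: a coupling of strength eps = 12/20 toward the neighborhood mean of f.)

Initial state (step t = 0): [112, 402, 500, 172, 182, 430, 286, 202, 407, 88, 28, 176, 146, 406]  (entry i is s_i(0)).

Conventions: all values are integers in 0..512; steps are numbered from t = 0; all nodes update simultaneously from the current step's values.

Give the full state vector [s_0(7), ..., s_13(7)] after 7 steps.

Simulating step by step:
t=0: [112, 402, 500, 172, 182, 430, 286, 202, 407, 88, 28, 176, 146, 406]
t=1: [301, 185, 316, 184, 205, 348, 310, 172, 229, 270, 138, 210, 311, 151]
t=2: [295, 187, 290, 223, 267, 268, 286, 168, 288, 246, 285, 292, 319, 322]
t=3: [396, 194, 334, 246, 309, 341, 315, 174, 382, 306, 283, 418, 350, 393]
t=4: [150, 236, 180, 201, 317, 175, 271, 131, 220, 246, 261, 190, 160, 227]
t=5: [314, 318, 166, 187, 324, 185, 250, 342, 223, 229, 317, 239, 390, 181]
t=6: [283, 376, 141, 77, 378, 170, 263, 190, 217, 158, 344, 225, 208, 168]
t=7: [225, 137, 291, 264, 194, 255, 234, 120, 229, 291, 71, 181, 228, 106]

Answer: [225, 137, 291, 264, 194, 255, 234, 120, 229, 291, 71, 181, 228, 106]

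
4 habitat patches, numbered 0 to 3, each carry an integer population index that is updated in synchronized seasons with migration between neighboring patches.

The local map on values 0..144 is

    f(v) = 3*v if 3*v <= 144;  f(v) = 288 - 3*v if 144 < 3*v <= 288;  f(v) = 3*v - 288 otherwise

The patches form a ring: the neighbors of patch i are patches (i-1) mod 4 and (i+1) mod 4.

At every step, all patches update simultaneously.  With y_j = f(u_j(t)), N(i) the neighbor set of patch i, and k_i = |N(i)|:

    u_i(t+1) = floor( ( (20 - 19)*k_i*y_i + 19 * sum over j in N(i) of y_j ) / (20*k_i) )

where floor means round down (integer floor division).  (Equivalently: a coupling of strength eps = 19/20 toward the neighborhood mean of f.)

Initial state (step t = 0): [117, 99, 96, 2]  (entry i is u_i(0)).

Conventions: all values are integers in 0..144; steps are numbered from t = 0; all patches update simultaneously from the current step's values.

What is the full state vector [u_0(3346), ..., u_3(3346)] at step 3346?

Answer: [48, 62, 48, 62]
Key observation: The state at step 36, [129, 29, 129, 29], reappears at step 44: the system is in a cycle of period 8 from step 36 on.  Therefore the state at step 3346 equals the state at step 36 + ((3346 - 36) mod 8) = 42, which is [48, 62, 48, 62].

Derivation:
t=0: [117, 99, 96, 2]
t=1: [10, 30, 7, 30]
t=2: [87, 28, 86, 28]
t=3: [81, 31, 81, 31]
t=4: [90, 47, 90, 47]
t=5: [134, 24, 134, 24]
t=6: [74, 111, 74, 111]
t=7: [46, 64, 46, 64]
t=8: [98, 135, 98, 135]
t=9: [111, 11, 111, 11]
t=10: [33, 44, 33, 44]
t=11: [130, 100, 130, 100]
t=12: [16, 97, 16, 97]
t=13: [5, 45, 5, 45]
t=14: [129, 21, 129, 21]
t=15: [64, 97, 64, 97]
t=16: [7, 91, 7, 91]
t=17: [15, 20, 15, 20]
t=18: [59, 45, 59, 45]
t=19: [133, 112, 133, 112]
t=20: [51, 107, 51, 107]
t=21: [38, 129, 38, 129]
t=22: [99, 113, 99, 113]
t=23: [48, 11, 48, 11]
t=24: [38, 138, 38, 138]
t=25: [125, 114, 125, 114]
t=26: [55, 85, 55, 85]
t=27: [37, 118, 37, 118]
t=28: [68, 108, 68, 108]
t=29: [38, 81, 38, 81]
t=30: [48, 110, 48, 110]
t=31: [47, 138, 47, 138]
t=32: [126, 140, 126, 140]
t=33: [129, 92, 129, 92]
t=34: [16, 94, 16, 94]
t=35: [8, 45, 8, 45]
t=36: [129, 29, 129, 29]
t=37: [87, 98, 87, 98]
t=38: [7, 25, 7, 25]
t=39: [72, 23, 72, 23]
t=40: [69, 71, 69, 71]
t=41: [75, 80, 75, 80]
t=42: [48, 62, 48, 62]
t=43: [104, 141, 104, 141]
t=44: [129, 29, 129, 29]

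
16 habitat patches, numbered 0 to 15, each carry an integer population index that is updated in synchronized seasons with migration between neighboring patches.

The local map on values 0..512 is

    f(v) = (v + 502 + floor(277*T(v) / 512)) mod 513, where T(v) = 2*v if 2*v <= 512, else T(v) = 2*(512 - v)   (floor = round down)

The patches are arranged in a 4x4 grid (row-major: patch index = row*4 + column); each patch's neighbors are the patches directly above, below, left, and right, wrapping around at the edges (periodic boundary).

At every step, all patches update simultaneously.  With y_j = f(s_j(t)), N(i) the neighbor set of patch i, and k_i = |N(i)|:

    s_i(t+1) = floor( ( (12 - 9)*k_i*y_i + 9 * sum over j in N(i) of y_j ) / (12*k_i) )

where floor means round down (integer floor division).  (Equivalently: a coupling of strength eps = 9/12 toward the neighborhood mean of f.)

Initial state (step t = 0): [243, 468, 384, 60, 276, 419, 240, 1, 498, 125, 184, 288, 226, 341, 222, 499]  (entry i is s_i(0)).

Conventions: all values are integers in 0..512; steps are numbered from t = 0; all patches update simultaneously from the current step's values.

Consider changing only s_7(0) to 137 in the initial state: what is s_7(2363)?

Simulating step by step:
t=0: [243, 468, 384, 60, 276, 419, 240, 137, 498, 125, 184, 288, 226, 341, 222, 499]
t=1: [326, 410, 419, 362, 335, 361, 434, 183, 260, 321, 316, 310, 396, 312, 372, 318]
t=2: [192, 223, 413, 165, 71, 191, 292, 188, 99, 3, 193, 73, 130, 288, 225, 193]
t=3: [318, 354, 361, 395, 286, 303, 313, 210, 244, 310, 305, 289, 248, 315, 357, 320]
t=4: [192, 2, 96, 208, 176, 3, 82, 205, 221, 96, 3, 175, 221, 96, 2, 192]
t=5: [421, 365, 345, 364, 418, 353, 343, 345, 364, 356, 353, 418, 377, 356, 365, 421]
t=6: [318, 95, 0, 190, 222, 95, 1, 190, 286, 0, 95, 222, 318, 96, 95, 318]
t=7: [192, 211, 361, 263, 221, 354, 361, 431, 265, 231, 354, 221, 38, 211, 211, 192]
t=8: [275, 260, 162, 242, 281, 252, 95, 296, 271, 199, 252, 281, 244, 368, 260, 275]
t=9: [189, 160, 211, 187, 5, 113, 108, 130, 172, 198, 113, 5, 224, 299, 160, 189]
t=10: [408, 275, 338, 366, 355, 327, 266, 367, 439, 250, 327, 355, 323, 282, 275, 408]
t=11: [225, 99, 100, 415, 286, 99, 99, 225, 222, 224, 99, 286, 287, 100, 99, 225]
t=12: [248, 244, 254, 421, 294, 208, 244, 248, 201, 308, 208, 294, 294, 208, 244, 248]
t=13: [316, 377, 375, 411, 346, 293, 377, 316, 105, 314, 293, 346, 346, 293, 377, 316]
t=14: [192, 226, 511, 225, 41, 194, 226, 192, 53, 42, 194, 41, 41, 194, 226, 192]
t=15: [296, 428, 469, 426, 256, 298, 428, 296, 80, 258, 298, 256, 256, 298, 428, 296]
t=16: [194, 224, 506, 224, 34, 194, 224, 194, 45, 33, 194, 34, 34, 194, 224, 194]
t=17: [290, 428, 466, 428, 250, 290, 428, 290, 64, 250, 290, 250, 250, 290, 428, 290]
t=18: [382, 224, 506, 224, 153, 382, 224, 382, 412, 153, 382, 153, 153, 382, 224, 382]
t=19: [413, 495, 466, 495, 459, 413, 495, 413, 357, 459, 413, 459, 459, 413, 495, 413]
t=20: [504, 506, 502, 506, 412, 504, 506, 504, 378, 412, 504, 412, 412, 504, 506, 504]
t=21: [504, 501, 501, 501, 504, 504, 501, 504, 509, 504, 504, 504, 504, 504, 501, 504]
t=22: [501, 501, 501, 501, 501, 501, 501, 501, 501, 501, 501, 501, 501, 501, 501, 501]
t=23: [501, 501, 501, 501, 501, 501, 501, 501, 501, 501, 501, 501, 501, 501, 501, 501]

Answer: s_7(2363) = 501
Key observation: The state at step 22, [501, 501, 501, 501, 501, 501, 501, 501, 501, 501, 501, 501, 501, 501, 501, 501], reappears at step 23: the system is in a cycle of period 1 from step 22 on.  Therefore the state at step 2363 equals the state at step 22 + ((2363 - 22) mod 1) = 22, which is [501, 501, 501, 501, 501, 501, 501, 501, 501, 501, 501, 501, 501, 501, 501, 501].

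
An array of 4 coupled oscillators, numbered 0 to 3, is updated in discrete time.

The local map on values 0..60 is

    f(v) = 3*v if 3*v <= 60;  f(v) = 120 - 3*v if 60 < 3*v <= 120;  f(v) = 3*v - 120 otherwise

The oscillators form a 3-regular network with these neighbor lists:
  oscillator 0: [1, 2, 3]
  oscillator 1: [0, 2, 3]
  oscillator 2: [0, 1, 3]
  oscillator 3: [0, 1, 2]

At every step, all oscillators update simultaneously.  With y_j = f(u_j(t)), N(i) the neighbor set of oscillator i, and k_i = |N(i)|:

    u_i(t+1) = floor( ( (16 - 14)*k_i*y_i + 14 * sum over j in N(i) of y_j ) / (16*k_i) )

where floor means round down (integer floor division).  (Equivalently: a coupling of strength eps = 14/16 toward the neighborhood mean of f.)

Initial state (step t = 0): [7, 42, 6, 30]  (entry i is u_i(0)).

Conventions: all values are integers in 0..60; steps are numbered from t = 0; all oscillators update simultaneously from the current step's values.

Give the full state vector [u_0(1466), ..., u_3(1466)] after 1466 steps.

Answer: [45, 45, 45, 45]
Key observation: The state at step 5, [15, 15, 15, 15], reappears at step 7: the system is in a cycle of period 2 from step 5 on.  Therefore the state at step 1466 equals the state at step 5 + ((1466 - 5) mod 2) = 6, which is [45, 45, 45, 45].

Derivation:
t=0: [7, 42, 6, 30]
t=1: [18, 20, 18, 16]
t=2: [54, 53, 54, 55]
t=3: [42, 42, 42, 41]
t=4: [5, 5, 5, 5]
t=5: [15, 15, 15, 15]
t=6: [45, 45, 45, 45]
t=7: [15, 15, 15, 15]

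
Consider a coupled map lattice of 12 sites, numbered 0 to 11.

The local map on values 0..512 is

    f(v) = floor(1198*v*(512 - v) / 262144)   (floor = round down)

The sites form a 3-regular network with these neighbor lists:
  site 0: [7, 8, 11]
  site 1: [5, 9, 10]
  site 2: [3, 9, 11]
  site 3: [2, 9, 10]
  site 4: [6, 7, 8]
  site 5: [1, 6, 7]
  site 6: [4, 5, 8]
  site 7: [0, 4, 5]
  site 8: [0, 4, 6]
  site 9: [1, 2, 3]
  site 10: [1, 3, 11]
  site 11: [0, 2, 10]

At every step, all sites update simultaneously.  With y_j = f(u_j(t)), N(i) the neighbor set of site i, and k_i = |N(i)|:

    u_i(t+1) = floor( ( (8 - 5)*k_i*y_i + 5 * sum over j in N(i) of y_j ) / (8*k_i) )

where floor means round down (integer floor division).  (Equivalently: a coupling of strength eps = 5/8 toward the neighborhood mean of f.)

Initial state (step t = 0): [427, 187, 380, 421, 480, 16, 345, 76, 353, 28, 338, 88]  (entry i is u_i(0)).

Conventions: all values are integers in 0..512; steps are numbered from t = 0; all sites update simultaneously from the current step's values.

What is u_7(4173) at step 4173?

Answer: u_7(4173) = 293
Key observation: The state at step 5, [293, 293, 293, 293, 293, 293, 293, 293, 293, 293, 293, 293], reappears at step 6: the system is in a cycle of period 1 from step 5 on.  Therefore the state at step 4173 equals the state at step 5 + ((4173 - 5) mod 1) = 5, which is [293, 293, 293, 293, 293, 293, 293, 293, 293, 293, 293, 293].

Derivation:
t=0: [427, 187, 380, 421, 480, 16, 345, 76, 353, 28, 338, 88]
t=1: [182, 179, 170, 181, 165, 157, 174, 113, 199, 164, 230, 201]
t=2: [264, 270, 269, 273, 255, 250, 266, 241, 273, 266, 283, 280]
t=3: [297, 298, 297, 297, 298, 298, 298, 298, 298, 298, 296, 297]
t=4: [291, 291, 291, 291, 291, 291, 291, 291, 291, 291, 291, 291]
t=5: [293, 293, 293, 293, 293, 293, 293, 293, 293, 293, 293, 293]
t=6: [293, 293, 293, 293, 293, 293, 293, 293, 293, 293, 293, 293]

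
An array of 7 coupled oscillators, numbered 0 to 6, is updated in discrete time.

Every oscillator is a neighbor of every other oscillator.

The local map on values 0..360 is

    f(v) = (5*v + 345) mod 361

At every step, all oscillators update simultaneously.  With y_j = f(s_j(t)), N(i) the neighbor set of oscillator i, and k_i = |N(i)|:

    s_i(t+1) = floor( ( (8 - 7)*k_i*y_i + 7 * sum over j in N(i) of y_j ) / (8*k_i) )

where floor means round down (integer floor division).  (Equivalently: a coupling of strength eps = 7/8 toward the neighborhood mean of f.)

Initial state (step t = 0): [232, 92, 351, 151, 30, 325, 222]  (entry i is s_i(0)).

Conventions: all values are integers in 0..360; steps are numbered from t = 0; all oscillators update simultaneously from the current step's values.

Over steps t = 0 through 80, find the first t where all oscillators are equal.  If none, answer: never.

Answer: 2
Key observation: Synchronization is absorbing here: once all oscillators are equal they stay equal, and step 2 is the first all-equal step.

Derivation:
t=0: [232, 92, 351, 151, 30, 325, 222]  (not all equal)
t=1: [110, 109, 105, 111, 108, 108, 111]  (not all equal)
t=2: [167, 167, 167, 167, 167, 167, 167]  (all equal)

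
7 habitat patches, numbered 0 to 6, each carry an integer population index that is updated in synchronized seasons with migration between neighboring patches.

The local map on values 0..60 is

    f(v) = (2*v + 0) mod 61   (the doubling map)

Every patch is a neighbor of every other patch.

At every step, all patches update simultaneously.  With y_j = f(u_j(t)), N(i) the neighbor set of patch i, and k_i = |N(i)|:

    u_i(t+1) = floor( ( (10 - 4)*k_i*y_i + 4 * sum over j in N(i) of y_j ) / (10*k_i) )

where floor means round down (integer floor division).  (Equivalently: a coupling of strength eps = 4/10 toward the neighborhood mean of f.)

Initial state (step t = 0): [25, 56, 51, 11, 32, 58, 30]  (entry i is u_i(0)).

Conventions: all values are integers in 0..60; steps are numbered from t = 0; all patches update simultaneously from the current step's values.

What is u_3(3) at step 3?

Answer: u_3(3) = 27

Derivation:
t=0: [25, 56, 51, 11, 32, 58, 30]
t=1: [45, 46, 40, 30, 20, 48, 50]
t=2: [32, 33, 27, 48, 38, 35, 37]
t=3: [10, 11, 37, 27, 16, 13, 15]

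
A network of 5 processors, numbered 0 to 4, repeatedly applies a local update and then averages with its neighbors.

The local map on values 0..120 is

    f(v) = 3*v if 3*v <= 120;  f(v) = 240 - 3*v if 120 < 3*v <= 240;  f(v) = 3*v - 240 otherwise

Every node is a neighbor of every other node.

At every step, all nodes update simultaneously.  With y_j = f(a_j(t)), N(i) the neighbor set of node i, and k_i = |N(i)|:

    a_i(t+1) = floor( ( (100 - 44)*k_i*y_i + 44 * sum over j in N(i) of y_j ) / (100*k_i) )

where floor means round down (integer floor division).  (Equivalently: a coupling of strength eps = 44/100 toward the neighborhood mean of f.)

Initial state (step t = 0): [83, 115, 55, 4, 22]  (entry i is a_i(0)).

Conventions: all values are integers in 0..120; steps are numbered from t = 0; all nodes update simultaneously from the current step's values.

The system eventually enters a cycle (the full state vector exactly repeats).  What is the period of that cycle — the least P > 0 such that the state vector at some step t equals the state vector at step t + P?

Simulating step by step:
t=0: [83, 115, 55, 4, 22]
t=1: [33, 76, 63, 34, 59]
t=2: [80, 41, 58, 81, 64]
t=3: [25, 78, 55, 27, 47]
t=4: [70, 39, 70, 73, 81]
t=5: [35, 74, 35, 31, 23]
t=6: [90, 51, 90, 84, 73]
t=7: [33, 58, 33, 25, 29]
t=8: [91, 76, 91, 80, 86]
t=9: [25, 15, 25, 10, 18]
t=10: [64, 50, 64, 44, 54]
t=11: [62, 81, 62, 89, 76]
t=12: [40, 17, 40, 28, 21]
t=13: [102, 71, 102, 85, 76]
t=14: [50, 32, 50, 27, 25]
t=15: [88, 90, 88, 83, 81]
t=16: [20, 23, 20, 13, 11]
t=17: [55, 59, 55, 46, 43]
t=18: [80, 75, 80, 92, 96]
t=19: [10, 17, 10, 27, 32]
t=20: [45, 54, 45, 68, 74]
t=21: [84, 72, 84, 53, 45]
t=22: [31, 36, 31, 62, 72]
t=23: [82, 89, 82, 65, 51]
t=24: [21, 30, 21, 39, 57]
t=25: [72, 84, 72, 96, 75]
t=26: [24, 18, 24, 35, 20]
t=27: [72, 64, 72, 87, 66]
t=28: [28, 39, 28, 26, 36]
t=29: [89, 104, 89, 86, 100]
t=30: [34, 54, 34, 30, 49]
t=31: [97, 86, 97, 91, 93]
t=32: [44, 29, 44, 35, 38]
t=33: [106, 96, 106, 104, 108]
t=34: [74, 61, 74, 72, 77]
t=35: [21, 39, 21, 24, 17]
t=36: [68, 92, 68, 72, 63]
t=37: [36, 36, 36, 30, 43]
t=38: [106, 106, 106, 98, 107]
t=39: [75, 75, 75, 64, 77]
t=40: [17, 17, 17, 32, 15]
t=41: [55, 55, 55, 75, 52]
t=42: [69, 69, 69, 42, 73]
t=43: [40, 40, 40, 77, 35]
t=44: [106, 106, 106, 56, 99]
t=45: [75, 75, 75, 72, 65]
t=46: [19, 19, 19, 23, 32]
t=47: [62, 62, 62, 68, 80]
t=48: [46, 46, 46, 37, 21]
t=49: [98, 98, 98, 102, 81]
t=50: [49, 49, 49, 55, 26]
t=51: [89, 89, 89, 81, 82]
t=52: [22, 22, 22, 11, 12]
t=53: [59, 59, 59, 44, 45]
t=54: [72, 72, 72, 92, 91]
t=55: [26, 26, 26, 31, 30]
t=56: [80, 80, 80, 87, 86]
t=57: [4, 4, 4, 13, 12]
t=58: [17, 17, 17, 29, 28]
t=59: [58, 58, 58, 74, 73]
t=60: [55, 55, 55, 34, 35]
t=61: [81, 81, 81, 93, 94]
t=62: [11, 11, 11, 27, 28]
t=63: [43, 43, 43, 65, 66]
t=64: [96, 96, 96, 66, 65]
t=65: [47, 47, 47, 44, 45]
t=66: [100, 100, 100, 104, 103]
t=67: [62, 62, 62, 67, 66]
t=68: [51, 51, 51, 44, 45]
t=69: [91, 91, 91, 100, 99]
t=70: [38, 38, 38, 50, 49]
t=71: [109, 109, 109, 98, 99]
t=72: [80, 80, 80, 65, 66]
t=73: [9, 9, 9, 29, 28]
t=74: [39, 39, 39, 66, 65]
t=75: [100, 100, 100, 67, 68]
t=76: [55, 55, 55, 45, 44]
t=77: [81, 81, 81, 95, 96]
t=78: [12, 12, 12, 31, 32]
t=79: [48, 48, 48, 74, 75]
t=80: [78, 78, 78, 43, 42]
t=81: [29, 29, 29, 76, 78]
t=82: [69, 69, 69, 36, 33]
t=83: [48, 48, 48, 82, 78]
t=84: [76, 76, 76, 35, 35]
t=85: [32, 32, 32, 74, 74]
t=86: [78, 78, 78, 43, 43]
t=87: [29, 29, 29, 76, 76]
t=88: [70, 70, 70, 36, 36]
t=89: [47, 47, 47, 82, 82]
t=90: [78, 78, 78, 36, 36]
t=91: [28, 28, 28, 74, 74]
t=92: [69, 69, 69, 39, 39]
t=93: [51, 51, 51, 89, 89]
t=94: [73, 73, 73, 46, 46]
t=95: [38, 38, 38, 75, 75]
t=96: [92, 92, 92, 47, 47]
t=97: [49, 49, 49, 78, 78]
t=98: [73, 73, 73, 34, 34]
t=99: [38, 38, 38, 75, 75]

Answer: 4
Key observation: The state at step 95, [38, 38, 38, 75, 75], reappears at step 99 — and no state repeats earlier — so the cycle the system enters has period 4.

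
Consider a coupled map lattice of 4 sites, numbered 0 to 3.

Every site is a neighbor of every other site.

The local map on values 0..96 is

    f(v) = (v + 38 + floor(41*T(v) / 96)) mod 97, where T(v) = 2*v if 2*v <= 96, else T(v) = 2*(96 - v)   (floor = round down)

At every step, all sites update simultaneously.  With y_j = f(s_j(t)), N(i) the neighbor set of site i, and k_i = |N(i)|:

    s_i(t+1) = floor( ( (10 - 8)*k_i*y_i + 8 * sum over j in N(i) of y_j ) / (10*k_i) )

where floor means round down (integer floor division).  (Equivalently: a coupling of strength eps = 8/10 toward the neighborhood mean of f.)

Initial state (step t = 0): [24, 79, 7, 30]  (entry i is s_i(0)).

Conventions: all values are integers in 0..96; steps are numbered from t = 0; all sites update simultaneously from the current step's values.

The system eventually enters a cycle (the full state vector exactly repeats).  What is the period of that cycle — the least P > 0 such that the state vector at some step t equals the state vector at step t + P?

Simulating step by step:
t=0: [24, 79, 7, 30]
t=1: [63, 66, 65, 62]
t=2: [32, 32, 32, 32]
t=3: [0, 0, 0, 0]
t=4: [38, 38, 38, 38]
t=5: [11, 11, 11, 11]
t=6: [58, 58, 58, 58]
t=7: [31, 31, 31, 31]
t=8: [95, 95, 95, 95]
t=9: [36, 36, 36, 36]
t=10: [7, 7, 7, 7]
t=11: [50, 50, 50, 50]
t=12: [30, 30, 30, 30]
t=13: [93, 93, 93, 93]
t=14: [36, 36, 36, 36]

Answer: 5
Key observation: The state at step 9, [36, 36, 36, 36], reappears at step 14 — and no state repeats earlier — so the cycle the system enters has period 5.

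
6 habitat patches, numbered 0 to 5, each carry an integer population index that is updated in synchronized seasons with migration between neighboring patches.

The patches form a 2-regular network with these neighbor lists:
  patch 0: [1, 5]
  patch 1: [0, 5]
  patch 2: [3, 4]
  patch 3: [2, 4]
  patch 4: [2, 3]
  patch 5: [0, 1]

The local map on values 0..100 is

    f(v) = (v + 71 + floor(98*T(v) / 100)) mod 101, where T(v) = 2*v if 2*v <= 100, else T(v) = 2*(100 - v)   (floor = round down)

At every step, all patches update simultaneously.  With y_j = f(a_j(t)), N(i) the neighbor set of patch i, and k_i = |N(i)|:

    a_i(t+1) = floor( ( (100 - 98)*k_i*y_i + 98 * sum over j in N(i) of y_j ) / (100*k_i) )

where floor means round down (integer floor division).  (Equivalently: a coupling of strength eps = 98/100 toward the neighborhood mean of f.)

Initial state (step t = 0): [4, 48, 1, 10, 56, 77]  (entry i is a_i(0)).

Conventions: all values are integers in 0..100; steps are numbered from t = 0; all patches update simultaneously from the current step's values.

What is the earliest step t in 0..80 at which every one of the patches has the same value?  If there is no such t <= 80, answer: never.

Answer: never
Key observation: The state at step 8 reappears at step 10 — the system is in a cycle of period 2 from step 8 on.  No step 0..10 is synchronized, and the cycle repeats forever, so no step up to 80 (or ever) has all patches equal.

Derivation:
t=0: [4, 48, 1, 10, 56, 77]  (not all equal)
t=1: [52, 85, 55, 43, 84, 47]  (not all equal)
t=2: [45, 12, 89, 49, 55, 48]  (not all equal)
t=3: [7, 6, 14, 45, 46, 3]  (not all equal)
t=4: [83, 85, 3, 7, 6, 89]  (not all equal)
t=5: [82, 83, 89, 83, 85, 84]  (not all equal)
t=6: [85, 86, 84, 82, 83, 86]  (not all equal)
t=7: [83, 83, 86, 85, 86, 83]  (not all equal)
t=8: [86, 86, 83, 83, 83, 86]  (not all equal)
t=9: [83, 83, 86, 86, 86, 83]  (not all equal)
t=10: [86, 86, 83, 83, 83, 86]  (not all equal)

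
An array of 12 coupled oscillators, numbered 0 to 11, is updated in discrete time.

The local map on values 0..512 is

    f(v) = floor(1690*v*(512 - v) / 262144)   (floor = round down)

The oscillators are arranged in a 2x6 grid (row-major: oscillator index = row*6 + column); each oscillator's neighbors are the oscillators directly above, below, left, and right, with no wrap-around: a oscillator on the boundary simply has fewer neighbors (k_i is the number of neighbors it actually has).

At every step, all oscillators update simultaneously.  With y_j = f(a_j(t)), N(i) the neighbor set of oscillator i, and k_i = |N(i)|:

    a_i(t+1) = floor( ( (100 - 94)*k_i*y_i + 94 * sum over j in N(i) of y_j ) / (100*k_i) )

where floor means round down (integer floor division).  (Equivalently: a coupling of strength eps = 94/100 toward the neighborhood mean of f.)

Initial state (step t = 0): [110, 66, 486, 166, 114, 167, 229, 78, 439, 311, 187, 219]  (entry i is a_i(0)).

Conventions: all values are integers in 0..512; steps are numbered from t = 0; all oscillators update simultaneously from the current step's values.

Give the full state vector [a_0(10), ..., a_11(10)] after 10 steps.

Answer: [421, 421, 421, 420, 421, 415, 421, 421, 421, 421, 417, 420]

Derivation:
t=0: [110, 66, 486, 166, 114, 167, 229, 78, 439, 311, 187, 219]
t=1: [301, 194, 244, 265, 372, 353, 261, 267, 232, 327, 370, 382]
t=2: [409, 415, 412, 384, 371, 329, 415, 412, 411, 392, 347, 347]
t=3: [259, 266, 279, 302, 356, 355, 267, 261, 277, 316, 338, 377]
t=4: [421, 421, 416, 392, 380, 343, 421, 420, 413, 401, 362, 366]
t=5: [246, 250, 269, 289, 340, 335, 247, 251, 263, 304, 319, 360]
t=6: [421, 421, 419, 402, 396, 365, 421, 421, 416, 410, 379, 386]
t=7: [246, 247, 261, 272, 316, 306, 246, 249, 255, 287, 294, 333]
t=8: [421, 421, 421, 412, 412, 392, 421, 421, 420, 418, 400, 407]
t=9: [246, 246, 252, 255, 284, 271, 246, 246, 248, 266, 265, 294]
t=10: [421, 421, 421, 420, 421, 415, 421, 421, 421, 421, 417, 420]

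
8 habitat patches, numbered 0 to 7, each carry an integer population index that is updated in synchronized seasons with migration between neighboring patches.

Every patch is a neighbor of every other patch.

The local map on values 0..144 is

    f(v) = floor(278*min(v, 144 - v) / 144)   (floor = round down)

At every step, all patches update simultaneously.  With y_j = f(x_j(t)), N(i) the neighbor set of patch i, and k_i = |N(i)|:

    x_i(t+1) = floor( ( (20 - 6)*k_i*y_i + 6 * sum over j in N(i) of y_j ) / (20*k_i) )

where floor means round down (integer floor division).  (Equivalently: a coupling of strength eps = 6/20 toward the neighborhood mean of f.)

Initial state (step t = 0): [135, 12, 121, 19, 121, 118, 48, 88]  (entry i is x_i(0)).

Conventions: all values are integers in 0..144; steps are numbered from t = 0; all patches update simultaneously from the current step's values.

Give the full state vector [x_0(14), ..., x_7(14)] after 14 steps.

Simulating step by step:
t=0: [135, 12, 121, 19, 121, 118, 48, 88]
t=1: [28, 32, 46, 41, 46, 50, 78, 88]
t=2: [65, 70, 87, 81, 87, 93, 113, 101]
t=3: [118, 124, 108, 115, 108, 100, 74, 90]
t=4: [58, 50, 71, 62, 71, 81, 114, 94]
t=5: [110, 100, 127, 115, 127, 116, 74, 100]
t=6: [65, 78, 44, 59, 44, 58, 111, 78]
t=7: [117, 119, 90, 110, 90, 108, 77, 119]
t=8: [60, 58, 94, 69, 94, 71, 111, 58]
t=9: [112, 109, 100, 124, 100, 126, 78, 109]
t=10: [64, 68, 79, 49, 79, 46, 107, 68]
t=11: [118, 124, 120, 99, 120, 95, 84, 124]
t=12: [54, 46, 52, 78, 52, 83, 97, 46]
t=13: [103, 92, 100, 118, 100, 111, 94, 92]
t=14: [80, 93, 83, 60, 83, 69, 91, 93]

Answer: [80, 93, 83, 60, 83, 69, 91, 93]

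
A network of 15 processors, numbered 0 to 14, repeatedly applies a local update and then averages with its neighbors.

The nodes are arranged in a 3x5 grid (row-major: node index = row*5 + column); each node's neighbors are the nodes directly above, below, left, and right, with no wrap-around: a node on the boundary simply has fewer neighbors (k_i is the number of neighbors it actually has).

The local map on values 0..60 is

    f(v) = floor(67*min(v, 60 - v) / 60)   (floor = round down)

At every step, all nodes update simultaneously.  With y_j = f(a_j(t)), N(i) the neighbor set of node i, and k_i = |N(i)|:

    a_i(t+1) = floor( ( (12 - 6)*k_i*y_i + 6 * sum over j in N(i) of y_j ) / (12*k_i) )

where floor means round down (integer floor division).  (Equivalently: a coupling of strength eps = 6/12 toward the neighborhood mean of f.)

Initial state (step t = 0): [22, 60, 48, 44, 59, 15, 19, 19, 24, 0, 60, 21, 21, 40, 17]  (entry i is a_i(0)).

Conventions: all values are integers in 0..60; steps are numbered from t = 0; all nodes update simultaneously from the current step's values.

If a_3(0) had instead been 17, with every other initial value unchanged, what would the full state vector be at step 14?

Simulating step by step:
t=0: [22, 60, 48, 17, 59, 15, 19, 19, 24, 0, 60, 21, 21, 40, 17]
t=1: [16, 9, 13, 15, 5, 15, 18, 20, 20, 7, 9, 18, 22, 22, 14]
t=2: [15, 13, 15, 14, 8, 15, 18, 21, 19, 10, 14, 19, 23, 22, 15]
t=3: [15, 15, 16, 15, 10, 16, 19, 21, 19, 13, 16, 20, 23, 22, 16]
t=4: [16, 17, 17, 16, 13, 17, 20, 22, 20, 15, 18, 21, 24, 22, 18]
t=5: [17, 18, 18, 17, 15, 18, 21, 23, 21, 17, 20, 22, 24, 23, 20]
t=6: [19, 20, 20, 18, 17, 20, 22, 24, 22, 19, 22, 23, 25, 24, 21]
t=7: [21, 22, 22, 20, 19, 22, 23, 25, 23, 21, 23, 25, 26, 25, 23]
t=8: [23, 24, 24, 22, 21, 24, 25, 26, 24, 23, 25, 26, 28, 26, 25]
t=9: [25, 26, 26, 24, 23, 26, 27, 28, 26, 25, 27, 28, 30, 28, 27]
t=10: [28, 28, 28, 26, 25, 29, 30, 30, 28, 27, 30, 31, 32, 30, 29]
t=11: [31, 31, 31, 29, 28, 32, 32, 32, 31, 30, 32, 32, 31, 32, 31]
t=12: [31, 31, 31, 31, 31, 31, 31, 31, 31, 32, 31, 31, 31, 31, 32]
t=13: [32, 32, 32, 32, 31, 32, 32, 32, 31, 31, 32, 32, 32, 31, 31]
t=14: [31, 31, 31, 31, 31, 31, 31, 31, 31, 32, 31, 31, 31, 31, 32]

Answer: [31, 31, 31, 31, 31, 31, 31, 31, 31, 32, 31, 31, 31, 31, 32]
Key observation: This trace re-runs the system from the modified initial state.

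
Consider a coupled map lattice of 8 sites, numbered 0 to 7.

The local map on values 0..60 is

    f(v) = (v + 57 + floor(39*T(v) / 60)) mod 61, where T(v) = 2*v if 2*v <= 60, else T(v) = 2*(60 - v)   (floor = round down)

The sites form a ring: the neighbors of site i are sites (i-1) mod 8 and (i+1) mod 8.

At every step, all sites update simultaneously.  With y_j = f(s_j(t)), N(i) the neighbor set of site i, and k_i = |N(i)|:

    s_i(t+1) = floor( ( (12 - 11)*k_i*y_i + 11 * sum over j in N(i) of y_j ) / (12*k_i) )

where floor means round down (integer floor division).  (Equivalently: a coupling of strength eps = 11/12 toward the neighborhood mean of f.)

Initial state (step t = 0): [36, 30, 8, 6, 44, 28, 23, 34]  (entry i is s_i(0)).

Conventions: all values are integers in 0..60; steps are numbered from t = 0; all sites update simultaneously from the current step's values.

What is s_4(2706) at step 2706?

Simulating step by step:
t=0: [36, 30, 8, 6, 44, 28, 23, 34]
t=1: [2, 7, 7, 34, 36, 54, 32, 23]
t=2: [27, 6, 7, 6, 27, 7, 48, 5]
t=3: [12, 32, 9, 32, 14, 54, 13, 54]
t=4: [29, 18, 4, 20, 29, 29, 54, 26]
t=5: [42, 5, 36, 6, 19, 26, 30, 31]
t=6: [4, 1, 7, 19, 32, 24, 26, 2]
t=7: [27, 12, 45, 10, 41, 30, 27, 27]
t=8: [41, 56, 24, 29, 10, 26, 33, 58]
t=9: [51, 28, 30, 32, 27, 14, 51, 6]
t=10: [36, 33, 29, 28, 19, 55, 21, 53]
t=11: [28, 1, 28, 23, 56, 42, 56, 25]
t=12: [56, 59, 54, 57, 26, 52, 29, 58]
t=13: [56, 56, 56, 56, 56, 30, 52, 31]
t=14: [32, 57, 57, 57, 32, 53, 8, 52]
t=15: [52, 31, 56, 31, 52, 12, 54, 12]
t=16: [16, 52, 7, 52, 16, 54, 25, 54]
t=17: [55, 25, 54, 25, 55, 43, 56, 43]
t=18: [29, 56, 53, 56, 29, 52, 4, 52]
t=19: [52, 31, 57, 31, 52, 7, 53, 7]
t=20: [11, 52, 7, 52, 11, 54, 15, 54]
t=21: [54, 19, 54, 19, 54, 28, 54, 28]
t=22: [50, 55, 40, 55, 50, 57, 59, 57]
t=23: [56, 32, 52, 32, 56, 57, 56, 57]
t=24: [31, 52, 7, 52, 31, 56, 56, 56]
t=25: [52, 11, 54, 11, 52, 32, 57, 32]
t=26: [15, 54, 24, 54, 15, 52, 7, 52]
t=27: [55, 41, 56, 41, 55, 24, 54, 24]
t=28: [28, 52, 4, 52, 28, 56, 51, 56]
t=29: [57, 34, 53, 34, 57, 58, 57, 58]
t=30: [31, 52, 6, 52, 31, 56, 56, 56]
t=31: [52, 10, 53, 10, 52, 32, 57, 32]
t=32: [14, 54, 22, 54, 14, 52, 7, 52]
t=33: [55, 38, 56, 38, 55, 23, 54, 23]
t=34: [27, 52, 5, 52, 27, 56, 48, 56]
t=35: [57, 34, 53, 34, 57, 58, 57, 58]

Answer: s_4(2706) = 31
Key observation: The state at step 29, [57, 34, 53, 34, 57, 58, 57, 58], reappears at step 35: the system is in a cycle of period 6 from step 29 on.  Therefore the state at step 2706 equals the state at step 29 + ((2706 - 29) mod 6) = 30, which is [31, 52, 6, 52, 31, 56, 56, 56].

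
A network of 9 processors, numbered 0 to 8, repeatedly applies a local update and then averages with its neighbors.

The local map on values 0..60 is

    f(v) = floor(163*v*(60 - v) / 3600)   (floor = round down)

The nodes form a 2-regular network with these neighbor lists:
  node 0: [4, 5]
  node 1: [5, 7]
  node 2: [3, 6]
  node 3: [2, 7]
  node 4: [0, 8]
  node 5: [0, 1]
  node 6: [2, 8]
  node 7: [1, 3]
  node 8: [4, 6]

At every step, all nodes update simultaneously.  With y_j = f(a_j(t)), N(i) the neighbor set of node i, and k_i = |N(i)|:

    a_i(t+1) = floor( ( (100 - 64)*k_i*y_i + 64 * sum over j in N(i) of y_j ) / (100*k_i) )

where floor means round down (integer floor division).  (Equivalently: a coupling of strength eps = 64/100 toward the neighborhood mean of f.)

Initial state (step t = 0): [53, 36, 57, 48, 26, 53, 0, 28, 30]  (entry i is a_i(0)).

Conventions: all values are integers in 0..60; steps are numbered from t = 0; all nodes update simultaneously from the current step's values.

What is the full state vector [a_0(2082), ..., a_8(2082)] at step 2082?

Answer: [38, 38, 37, 37, 37, 38, 37, 37, 37]
Key observation: The state at step 5, [37, 37, 38, 38, 37, 37, 38, 37, 38], reappears at step 7: the system is in a cycle of period 2 from step 5 on.  Therefore the state at step 2082 equals the state at step 5 + ((2082 - 5) mod 2) = 6, which is [38, 38, 37, 37, 37, 38, 37, 37, 37].

Derivation:
t=0: [53, 36, 57, 48, 26, 53, 0, 28, 30]
t=1: [23, 31, 10, 24, 32, 23, 15, 35, 27]
t=2: [38, 39, 30, 33, 39, 38, 30, 39, 36]
t=3: [37, 37, 40, 39, 37, 37, 39, 37, 38]
t=4: [38, 38, 36, 37, 37, 38, 36, 37, 37]
t=5: [37, 37, 38, 38, 37, 37, 38, 37, 38]
t=6: [38, 38, 37, 37, 37, 38, 37, 37, 37]
t=7: [37, 37, 38, 38, 37, 37, 38, 37, 38]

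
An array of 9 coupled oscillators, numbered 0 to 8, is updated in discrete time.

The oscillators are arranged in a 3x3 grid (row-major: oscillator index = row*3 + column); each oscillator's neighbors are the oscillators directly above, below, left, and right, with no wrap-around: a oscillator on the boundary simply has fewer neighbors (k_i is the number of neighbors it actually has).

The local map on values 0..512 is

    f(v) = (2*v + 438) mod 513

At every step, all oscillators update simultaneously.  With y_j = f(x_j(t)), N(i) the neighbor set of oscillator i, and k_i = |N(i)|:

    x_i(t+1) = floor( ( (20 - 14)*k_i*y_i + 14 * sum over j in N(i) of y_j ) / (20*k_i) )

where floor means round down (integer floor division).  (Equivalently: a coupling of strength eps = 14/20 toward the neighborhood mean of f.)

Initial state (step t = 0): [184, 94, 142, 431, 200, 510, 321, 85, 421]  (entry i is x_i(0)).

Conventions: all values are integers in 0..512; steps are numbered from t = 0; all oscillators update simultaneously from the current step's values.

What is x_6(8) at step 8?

Answer: x_6(8) = 292

Derivation:
t=0: [184, 94, 142, 431, 200, 510, 321, 85, 421]
t=1: [223, 226, 253, 239, 257, 313, 145, 176, 260]
t=2: [384, 402, 274, 360, 323, 318, 302, 339, 243]
t=3: [175, 230, 234, 98, 102, 234, 82, 140, 171]
t=4: [259, 301, 390, 151, 231, 302, 140, 174, 289]
t=5: [217, 242, 68, 309, 208, 257, 236, 337, 252]
t=6: [261, 300, 315, 264, 271, 325, 159, 298, 312]
t=7: [296, 226, 38, 405, 233, 145, 234, 176, 35]
t=8: [210, 205, 207, 250, 308, 274, 292, 384, 324]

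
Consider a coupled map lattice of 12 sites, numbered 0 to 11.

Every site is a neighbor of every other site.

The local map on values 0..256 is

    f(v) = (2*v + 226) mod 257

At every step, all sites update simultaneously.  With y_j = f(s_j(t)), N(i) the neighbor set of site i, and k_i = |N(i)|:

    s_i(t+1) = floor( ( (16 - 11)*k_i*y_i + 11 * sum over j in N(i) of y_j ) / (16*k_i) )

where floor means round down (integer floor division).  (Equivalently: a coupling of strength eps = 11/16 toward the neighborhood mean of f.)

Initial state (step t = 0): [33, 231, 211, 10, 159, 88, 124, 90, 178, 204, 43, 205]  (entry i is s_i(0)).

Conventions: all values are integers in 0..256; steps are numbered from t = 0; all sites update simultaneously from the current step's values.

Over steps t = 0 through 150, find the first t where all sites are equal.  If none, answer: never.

Answer: 10
Key observation: Synchronization is absorbing here: once all sites are equal they stay equal, and step 10 is the first all-equal step.

Derivation:
t=0: [33, 231, 211, 10, 159, 88, 124, 90, 178, 204, 43, 205]  (not all equal)
t=1: [102, 136, 126, 154, 100, 129, 147, 130, 110, 123, 107, 123]  (not all equal)
t=2: [173, 190, 185, 135, 172, 187, 132, 187, 177, 184, 176, 184]  (not all equal)
t=3: [90, 99, 96, 136, 90, 97, 134, 97, 92, 96, 92, 96]  (not all equal)
t=4: [165, 170, 168, 188, 165, 169, 187, 169, 166, 168, 166, 168]  (not all equal)
t=5: [50, 53, 52, 62, 50, 52, 61, 52, 51, 52, 51, 52]  (not all equal)
t=6: [73, 75, 74, 79, 73, 74, 79, 74, 74, 74, 74, 74]  (not all equal)
t=7: [117, 118, 118, 120, 117, 118, 120, 118, 118, 118, 118, 118]  (not all equal)
t=8: [204, 205, 205, 206, 204, 205, 206, 205, 205, 205, 205, 205]  (not all equal)
t=9: [121, 122, 122, 122, 121, 122, 122, 122, 122, 122, 122, 122]  (not all equal)
t=10: [212, 212, 212, 212, 212, 212, 212, 212, 212, 212, 212, 212]  (all equal)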